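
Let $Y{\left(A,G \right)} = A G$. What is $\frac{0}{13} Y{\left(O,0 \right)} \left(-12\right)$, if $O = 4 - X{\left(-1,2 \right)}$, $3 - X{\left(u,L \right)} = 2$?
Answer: $0$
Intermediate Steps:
$X{\left(u,L \right)} = 1$ ($X{\left(u,L \right)} = 3 - 2 = 1$)
$O = 3$ ($O = 4 - 1 = 3$)
$\frac{0}{13} Y{\left(O,0 \right)} \left(-12\right) = \frac{0}{13} \cdot 3 \cdot 0 \left(-12\right) = 0 \cdot \frac{1}{13} \cdot 0 \left(-12\right) = 0 \cdot 0 \left(-12\right) = 0 \left(-12\right) = 0$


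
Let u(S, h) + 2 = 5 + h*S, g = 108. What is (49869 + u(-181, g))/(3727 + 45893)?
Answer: 2527/4135 ≈ 0.61112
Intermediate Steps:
u(S, h) = 3 + S*h (u(S, h) = -2 + (5 + h*S) = -2 + (5 + S*h) = 3 + S*h)
(49869 + u(-181, g))/(3727 + 45893) = (49869 + (3 - 181*108))/(3727 + 45893) = (49869 + (3 - 19548))/49620 = (49869 - 19545)*(1/49620) = 30324*(1/49620) = 2527/4135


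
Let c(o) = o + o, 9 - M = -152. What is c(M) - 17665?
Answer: -17343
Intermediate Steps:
M = 161 (M = 9 - 1*(-152) = 9 + 152 = 161)
c(o) = 2*o
c(M) - 17665 = 2*161 - 17665 = 322 - 17665 = -17343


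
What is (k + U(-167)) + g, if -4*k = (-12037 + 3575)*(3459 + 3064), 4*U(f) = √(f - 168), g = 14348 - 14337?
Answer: 27598835/2 + I*√335/4 ≈ 1.3799e+7 + 4.5758*I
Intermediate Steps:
g = 11
U(f) = √(-168 + f)/4 (U(f) = √(f - 168)/4 = √(-168 + f)/4)
k = 27598813/2 (k = -(-12037 + 3575)*(3459 + 3064)/4 = -(-4231)*6523/2 = -¼*(-55197626) = 27598813/2 ≈ 1.3799e+7)
(k + U(-167)) + g = (27598813/2 + √(-168 - 167)/4) + 11 = (27598813/2 + √(-335)/4) + 11 = (27598813/2 + (I*√335)/4) + 11 = (27598813/2 + I*√335/4) + 11 = 27598835/2 + I*√335/4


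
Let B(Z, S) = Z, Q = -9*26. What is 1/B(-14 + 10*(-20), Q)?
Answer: -1/214 ≈ -0.0046729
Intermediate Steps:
Q = -234
1/B(-14 + 10*(-20), Q) = 1/(-14 + 10*(-20)) = 1/(-14 - 200) = 1/(-214) = -1/214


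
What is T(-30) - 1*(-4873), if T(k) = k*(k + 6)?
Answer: 5593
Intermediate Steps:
T(k) = k*(6 + k)
T(-30) - 1*(-4873) = -30*(6 - 30) - 1*(-4873) = -30*(-24) + 4873 = 720 + 4873 = 5593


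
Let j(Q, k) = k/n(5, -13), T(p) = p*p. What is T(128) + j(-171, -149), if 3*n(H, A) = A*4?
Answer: 852415/52 ≈ 16393.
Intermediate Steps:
T(p) = p²
n(H, A) = 4*A/3 (n(H, A) = (A*4)/3 = (4*A)/3 = 4*A/3)
j(Q, k) = -3*k/52 (j(Q, k) = k/(((4/3)*(-13))) = k/(-52/3) = k*(-3/52) = -3*k/52)
T(128) + j(-171, -149) = 128² - 3/52*(-149) = 16384 + 447/52 = 852415/52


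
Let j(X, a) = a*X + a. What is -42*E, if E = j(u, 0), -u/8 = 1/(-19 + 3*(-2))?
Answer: 0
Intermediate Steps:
u = 8/25 (u = -8/(-19 + 3*(-2)) = -8/(-19 - 6) = -8/(-25) = -8*(-1/25) = 8/25 ≈ 0.32000)
j(X, a) = a + X*a (j(X, a) = X*a + a = a + X*a)
E = 0 (E = 0*(1 + 8/25) = 0*(33/25) = 0)
-42*E = -42*0 = 0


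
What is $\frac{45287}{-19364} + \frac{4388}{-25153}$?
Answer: $- \frac{1224073143}{487062692} \approx -2.5132$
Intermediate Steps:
$\frac{45287}{-19364} + \frac{4388}{-25153} = 45287 \left(- \frac{1}{19364}\right) + 4388 \left(- \frac{1}{25153}\right) = - \frac{45287}{19364} - \frac{4388}{25153} = - \frac{1224073143}{487062692}$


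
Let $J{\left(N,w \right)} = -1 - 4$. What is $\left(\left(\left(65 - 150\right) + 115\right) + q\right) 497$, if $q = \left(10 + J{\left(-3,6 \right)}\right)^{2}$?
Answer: $27335$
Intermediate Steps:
$J{\left(N,w \right)} = -5$ ($J{\left(N,w \right)} = -1 - 4 = -5$)
$q = 25$ ($q = \left(10 - 5\right)^{2} = 5^{2} = 25$)
$\left(\left(\left(65 - 150\right) + 115\right) + q\right) 497 = \left(\left(\left(65 - 150\right) + 115\right) + 25\right) 497 = \left(\left(-85 + 115\right) + 25\right) 497 = \left(30 + 25\right) 497 = 55 \cdot 497 = 27335$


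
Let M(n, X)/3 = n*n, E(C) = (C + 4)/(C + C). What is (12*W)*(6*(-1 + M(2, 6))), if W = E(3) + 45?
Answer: 36564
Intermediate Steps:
E(C) = (4 + C)/(2*C) (E(C) = (4 + C)/((2*C)) = (4 + C)*(1/(2*C)) = (4 + C)/(2*C))
M(n, X) = 3*n² (M(n, X) = 3*(n*n) = 3*n²)
W = 277/6 (W = (½)*(4 + 3)/3 + 45 = (½)*(⅓)*7 + 45 = 7/6 + 45 = 277/6 ≈ 46.167)
(12*W)*(6*(-1 + M(2, 6))) = (12*(277/6))*(6*(-1 + 3*2²)) = 554*(6*(-1 + 3*4)) = 554*(6*(-1 + 12)) = 554*(6*11) = 554*66 = 36564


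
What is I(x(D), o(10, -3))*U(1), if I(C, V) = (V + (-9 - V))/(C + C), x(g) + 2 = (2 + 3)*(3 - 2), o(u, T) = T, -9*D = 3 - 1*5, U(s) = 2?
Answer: -3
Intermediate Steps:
D = 2/9 (D = -(3 - 1*5)/9 = -(3 - 5)/9 = -⅑*(-2) = 2/9 ≈ 0.22222)
x(g) = 3 (x(g) = -2 + (2 + 3)*(3 - 2) = -2 + 5*1 = -2 + 5 = 3)
I(C, V) = -9/(2*C) (I(C, V) = -9*1/(2*C) = -9/(2*C))
I(x(D), o(10, -3))*U(1) = -9/2/3*2 = -9/2*⅓*2 = -3/2*2 = -3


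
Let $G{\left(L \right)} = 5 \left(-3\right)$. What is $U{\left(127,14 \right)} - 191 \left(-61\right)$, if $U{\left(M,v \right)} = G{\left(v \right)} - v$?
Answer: $11622$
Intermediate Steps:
$G{\left(L \right)} = -15$
$U{\left(M,v \right)} = -15 - v$
$U{\left(127,14 \right)} - 191 \left(-61\right) = \left(-15 - 14\right) - 191 \left(-61\right) = \left(-15 - 14\right) - -11651 = -29 + 11651 = 11622$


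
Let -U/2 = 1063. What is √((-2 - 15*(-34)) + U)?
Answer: I*√1618 ≈ 40.224*I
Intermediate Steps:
U = -2126 (U = -2*1063 = -2126)
√((-2 - 15*(-34)) + U) = √((-2 - 15*(-34)) - 2126) = √((-2 + 510) - 2126) = √(508 - 2126) = √(-1618) = I*√1618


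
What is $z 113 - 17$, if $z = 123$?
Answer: $13882$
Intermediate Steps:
$z 113 - 17 = 123 \cdot 113 - 17 = 13899 - 17 = 13882$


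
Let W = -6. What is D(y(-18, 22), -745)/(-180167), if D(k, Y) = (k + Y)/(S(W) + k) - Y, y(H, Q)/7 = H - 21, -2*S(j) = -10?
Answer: -100339/24142378 ≈ -0.0041561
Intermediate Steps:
S(j) = 5 (S(j) = -½*(-10) = 5)
y(H, Q) = -147 + 7*H (y(H, Q) = 7*(H - 21) = 7*(-21 + H) = -147 + 7*H)
D(k, Y) = -Y + (Y + k)/(5 + k) (D(k, Y) = (k + Y)/(5 + k) - Y = (Y + k)/(5 + k) - Y = -Y + (Y + k)/(5 + k))
D(y(-18, 22), -745)/(-180167) = (((-147 + 7*(-18)) - 4*(-745) - 1*(-745)*(-147 + 7*(-18)))/(5 + (-147 + 7*(-18))))/(-180167) = (((-147 - 126) + 2980 - 1*(-745)*(-147 - 126))/(5 + (-147 - 126)))*(-1/180167) = ((-273 + 2980 - 1*(-745)*(-273))/(5 - 273))*(-1/180167) = ((-273 + 2980 - 203385)/(-268))*(-1/180167) = -1/268*(-200678)*(-1/180167) = (100339/134)*(-1/180167) = -100339/24142378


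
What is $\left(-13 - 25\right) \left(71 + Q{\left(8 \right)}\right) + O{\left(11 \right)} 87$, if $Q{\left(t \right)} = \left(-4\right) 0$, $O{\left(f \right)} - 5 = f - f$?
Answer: $-2263$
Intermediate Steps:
$O{\left(f \right)} = 5$ ($O{\left(f \right)} = 5 + \left(f - f\right) = 5 + 0 = 5$)
$Q{\left(t \right)} = 0$
$\left(-13 - 25\right) \left(71 + Q{\left(8 \right)}\right) + O{\left(11 \right)} 87 = \left(-13 - 25\right) \left(71 + 0\right) + 5 \cdot 87 = \left(-38\right) 71 + 435 = -2698 + 435 = -2263$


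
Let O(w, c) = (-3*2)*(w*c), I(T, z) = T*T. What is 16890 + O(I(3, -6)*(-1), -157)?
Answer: 8412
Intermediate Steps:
I(T, z) = T²
O(w, c) = -6*c*w
16890 + O(I(3, -6)*(-1), -157) = 16890 - 6*(-157)*3²*(-1) = 16890 - 6*(-157)*9*(-1) = 16890 - 6*(-157)*(-9) = 16890 - 8478 = 8412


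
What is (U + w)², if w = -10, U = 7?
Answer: 9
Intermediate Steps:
(U + w)² = (7 - 10)² = (-3)² = 9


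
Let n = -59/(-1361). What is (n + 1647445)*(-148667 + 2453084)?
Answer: 5166900896033568/1361 ≈ 3.7964e+12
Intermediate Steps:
n = 59/1361 (n = -1/1361*(-59) = 59/1361 ≈ 0.043350)
(n + 1647445)*(-148667 + 2453084) = (59/1361 + 1647445)*(-148667 + 2453084) = (2242172704/1361)*2304417 = 5166900896033568/1361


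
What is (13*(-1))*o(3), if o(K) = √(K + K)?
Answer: -13*√6 ≈ -31.843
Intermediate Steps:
o(K) = √2*√K (o(K) = √(2*K) = √2*√K)
(13*(-1))*o(3) = (13*(-1))*(√2*√3) = -13*√6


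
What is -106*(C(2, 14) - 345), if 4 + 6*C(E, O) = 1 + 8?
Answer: 109445/3 ≈ 36482.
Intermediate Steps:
C(E, O) = 5/6 (C(E, O) = -2/3 + (1 + 8)/6 = -2/3 + (1/6)*9 = -2/3 + 3/2 = 5/6)
-106*(C(2, 14) - 345) = -106*(5/6 - 345) = -106*(-2065/6) = 109445/3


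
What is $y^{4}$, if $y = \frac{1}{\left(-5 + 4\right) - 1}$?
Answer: $\frac{1}{16} \approx 0.0625$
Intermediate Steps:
$y = - \frac{1}{2}$ ($y = \frac{1}{-1 - 1} = \frac{1}{-2} = - \frac{1}{2} \approx -0.5$)
$y^{4} = \left(- \frac{1}{2}\right)^{4} = \frac{1}{16}$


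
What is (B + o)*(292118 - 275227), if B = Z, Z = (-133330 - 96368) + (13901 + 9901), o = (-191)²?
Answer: -2861588765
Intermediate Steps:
o = 36481
Z = -205896 (Z = -229698 + 23802 = -205896)
B = -205896
(B + o)*(292118 - 275227) = (-205896 + 36481)*(292118 - 275227) = -169415*16891 = -2861588765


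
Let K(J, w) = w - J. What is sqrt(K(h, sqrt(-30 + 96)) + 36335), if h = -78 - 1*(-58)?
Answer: sqrt(36355 + sqrt(66)) ≈ 190.69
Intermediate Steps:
h = -20 (h = -78 + 58 = -20)
sqrt(K(h, sqrt(-30 + 96)) + 36335) = sqrt((sqrt(-30 + 96) - 1*(-20)) + 36335) = sqrt((sqrt(66) + 20) + 36335) = sqrt((20 + sqrt(66)) + 36335) = sqrt(36355 + sqrt(66))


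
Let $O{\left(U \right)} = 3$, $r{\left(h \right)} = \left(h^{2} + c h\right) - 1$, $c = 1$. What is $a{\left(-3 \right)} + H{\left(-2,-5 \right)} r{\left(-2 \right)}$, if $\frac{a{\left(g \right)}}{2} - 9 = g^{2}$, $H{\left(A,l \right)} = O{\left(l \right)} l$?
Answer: $21$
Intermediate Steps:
$r{\left(h \right)} = -1 + h + h^{2}$ ($r{\left(h \right)} = \left(h^{2} + 1 h\right) - 1 = \left(h^{2} + h\right) - 1 = \left(h + h^{2}\right) - 1 = -1 + h + h^{2}$)
$H{\left(A,l \right)} = 3 l$
$a{\left(g \right)} = 18 + 2 g^{2}$
$a{\left(-3 \right)} + H{\left(-2,-5 \right)} r{\left(-2 \right)} = \left(18 + 2 \left(-3\right)^{2}\right) + 3 \left(-5\right) \left(-1 - 2 + \left(-2\right)^{2}\right) = \left(18 + 2 \cdot 9\right) - 15 \left(-1 - 2 + 4\right) = \left(18 + 18\right) - 15 = 36 - 15 = 21$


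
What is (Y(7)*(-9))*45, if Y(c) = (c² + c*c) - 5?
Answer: -37665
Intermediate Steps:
Y(c) = -5 + 2*c² (Y(c) = (c² + c²) - 5 = 2*c² - 5 = -5 + 2*c²)
(Y(7)*(-9))*45 = ((-5 + 2*7²)*(-9))*45 = ((-5 + 2*49)*(-9))*45 = ((-5 + 98)*(-9))*45 = (93*(-9))*45 = -837*45 = -37665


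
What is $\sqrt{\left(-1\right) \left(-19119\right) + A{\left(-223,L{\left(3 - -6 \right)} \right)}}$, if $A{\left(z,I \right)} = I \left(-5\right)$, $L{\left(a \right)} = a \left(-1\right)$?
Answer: $2 \sqrt{4791} \approx 138.43$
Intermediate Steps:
$L{\left(a \right)} = - a$
$A{\left(z,I \right)} = - 5 I$
$\sqrt{\left(-1\right) \left(-19119\right) + A{\left(-223,L{\left(3 - -6 \right)} \right)}} = \sqrt{\left(-1\right) \left(-19119\right) - 5 \left(- (3 - -6)\right)} = \sqrt{19119 - 5 \left(- (3 + 6)\right)} = \sqrt{19119 - 5 \left(\left(-1\right) 9\right)} = \sqrt{19119 - -45} = \sqrt{19119 + 45} = \sqrt{19164} = 2 \sqrt{4791}$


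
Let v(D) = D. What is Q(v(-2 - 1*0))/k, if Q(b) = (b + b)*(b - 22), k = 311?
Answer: 96/311 ≈ 0.30868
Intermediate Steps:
Q(b) = 2*b*(-22 + b) (Q(b) = (2*b)*(-22 + b) = 2*b*(-22 + b))
Q(v(-2 - 1*0))/k = (2*(-2 - 1*0)*(-22 + (-2 - 1*0)))/311 = (2*(-2 + 0)*(-22 + (-2 + 0)))*(1/311) = (2*(-2)*(-22 - 2))*(1/311) = (2*(-2)*(-24))*(1/311) = 96*(1/311) = 96/311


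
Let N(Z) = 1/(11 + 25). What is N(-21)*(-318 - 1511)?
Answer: -1829/36 ≈ -50.806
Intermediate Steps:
N(Z) = 1/36
N(-21)*(-318 - 1511) = (-318 - 1511)/36 = (1/36)*(-1829) = -1829/36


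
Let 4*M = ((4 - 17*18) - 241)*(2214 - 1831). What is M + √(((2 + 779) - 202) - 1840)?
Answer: -207969/4 + I*√1261 ≈ -51992.0 + 35.511*I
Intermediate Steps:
M = -207969/4 (M = (((4 - 17*18) - 241)*(2214 - 1831))/4 = (((4 - 306) - 241)*383)/4 = ((-302 - 241)*383)/4 = (-543*383)/4 = (¼)*(-207969) = -207969/4 ≈ -51992.)
M + √(((2 + 779) - 202) - 1840) = -207969/4 + √(((2 + 779) - 202) - 1840) = -207969/4 + √((781 - 202) - 1840) = -207969/4 + √(579 - 1840) = -207969/4 + √(-1261) = -207969/4 + I*√1261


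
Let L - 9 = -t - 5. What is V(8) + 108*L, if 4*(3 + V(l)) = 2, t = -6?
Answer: 2155/2 ≈ 1077.5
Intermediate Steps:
V(l) = -5/2 (V(l) = -3 + (¼)*2 = -3 + ½ = -5/2)
L = 10 (L = 9 + (-1*(-6) - 5) = 9 + (6 - 5) = 9 + 1 = 10)
V(8) + 108*L = -5/2 + 108*10 = -5/2 + 1080 = 2155/2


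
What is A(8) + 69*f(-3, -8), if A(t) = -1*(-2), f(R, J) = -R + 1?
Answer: 278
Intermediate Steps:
f(R, J) = 1 - R
A(t) = 2
A(8) + 69*f(-3, -8) = 2 + 69*(1 - 1*(-3)) = 2 + 69*(1 + 3) = 2 + 69*4 = 2 + 276 = 278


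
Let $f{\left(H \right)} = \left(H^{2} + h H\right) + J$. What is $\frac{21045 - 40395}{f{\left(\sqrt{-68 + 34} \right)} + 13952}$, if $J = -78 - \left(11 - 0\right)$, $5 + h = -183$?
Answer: $- \frac{267591150}{192442937} - \frac{3637800 i \sqrt{34}}{192442937} \approx -1.3905 - 0.11022 i$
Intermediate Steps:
$h = -188$ ($h = -5 - 183 = -188$)
$J = -89$ ($J = -78 - \left(11 + 0\right) = -78 - 11 = -89$)
$f{\left(H \right)} = -89 + H^{2} - 188 H$ ($f{\left(H \right)} = \left(H^{2} - 188 H\right) - 89 = -89 + H^{2} - 188 H$)
$\frac{21045 - 40395}{f{\left(\sqrt{-68 + 34} \right)} + 13952} = \frac{21045 - 40395}{\left(-89 + \left(\sqrt{-68 + 34}\right)^{2} - 188 \sqrt{-68 + 34}\right) + 13952} = - \frac{19350}{\left(-89 + \left(\sqrt{-34}\right)^{2} - 188 \sqrt{-34}\right) + 13952} = - \frac{19350}{\left(-89 + \left(i \sqrt{34}\right)^{2} - 188 i \sqrt{34}\right) + 13952} = - \frac{19350}{\left(-89 - 34 - 188 i \sqrt{34}\right) + 13952} = - \frac{19350}{\left(-123 - 188 i \sqrt{34}\right) + 13952} = - \frac{19350}{13829 - 188 i \sqrt{34}}$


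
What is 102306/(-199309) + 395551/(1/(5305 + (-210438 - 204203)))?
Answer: -32270770761784330/199309 ≈ -1.6191e+11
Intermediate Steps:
102306/(-199309) + 395551/(1/(5305 + (-210438 - 204203))) = 102306*(-1/199309) + 395551/(1/(5305 - 414641)) = -102306/199309 + 395551/(1/(-409336)) = -102306/199309 + 395551/(-1/409336) = -102306/199309 + 395551*(-409336) = -102306/199309 - 161913264136 = -32270770761784330/199309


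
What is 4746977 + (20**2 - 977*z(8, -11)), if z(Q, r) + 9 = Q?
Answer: 4748354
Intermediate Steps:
z(Q, r) = -9 + Q
4746977 + (20**2 - 977*z(8, -11)) = 4746977 + (20**2 - 977*(-9 + 8)) = 4746977 + (400 - 977*(-1)) = 4746977 + (400 + 977) = 4746977 + 1377 = 4748354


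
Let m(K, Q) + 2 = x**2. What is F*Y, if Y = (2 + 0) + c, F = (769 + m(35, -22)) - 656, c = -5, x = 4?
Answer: -381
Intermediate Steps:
m(K, Q) = 14 (m(K, Q) = -2 + 4**2 = -2 + 16 = 14)
F = 127 (F = (769 + 14) - 656 = 783 - 656 = 127)
Y = -3 (Y = (2 + 0) - 5 = 2 - 5 = -3)
F*Y = 127*(-3) = -381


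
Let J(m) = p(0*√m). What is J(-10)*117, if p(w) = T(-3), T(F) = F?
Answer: -351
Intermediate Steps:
p(w) = -3
J(m) = -3
J(-10)*117 = -3*117 = -351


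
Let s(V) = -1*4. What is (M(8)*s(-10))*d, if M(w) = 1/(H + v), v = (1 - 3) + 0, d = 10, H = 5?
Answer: -40/3 ≈ -13.333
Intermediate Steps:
v = -2 (v = -2 + 0 = -2)
s(V) = -4
M(w) = ⅓ (M(w) = 1/(5 - 2) = 1/3 = ⅓)
(M(8)*s(-10))*d = ((⅓)*(-4))*10 = -4/3*10 = -40/3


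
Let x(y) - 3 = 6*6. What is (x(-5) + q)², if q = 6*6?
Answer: 5625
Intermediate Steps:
q = 36
x(y) = 39 (x(y) = 3 + 6*6 = 3 + 36 = 39)
(x(-5) + q)² = (39 + 36)² = 75² = 5625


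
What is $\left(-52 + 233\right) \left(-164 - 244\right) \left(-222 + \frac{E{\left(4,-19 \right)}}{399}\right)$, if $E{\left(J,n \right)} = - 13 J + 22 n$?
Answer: $\frac{2192005568}{133} \approx 1.6481 \cdot 10^{7}$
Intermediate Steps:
$\left(-52 + 233\right) \left(-164 - 244\right) \left(-222 + \frac{E{\left(4,-19 \right)}}{399}\right) = \left(-52 + 233\right) \left(-164 - 244\right) \left(-222 + \frac{\left(-13\right) 4 + 22 \left(-19\right)}{399}\right) = 181 \left(-408\right) \left(-222 + \left(-52 - 418\right) \frac{1}{399}\right) = - 73848 \left(-222 - \frac{470}{399}\right) = \left(-73848\right) \left(- \frac{89048}{399}\right) = \frac{2192005568}{133}$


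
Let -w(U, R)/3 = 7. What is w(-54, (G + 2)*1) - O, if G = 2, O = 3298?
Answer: -3319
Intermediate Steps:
w(U, R) = -21 (w(U, R) = -3*7 = -21)
w(-54, (G + 2)*1) - O = -21 - 1*3298 = -21 - 3298 = -3319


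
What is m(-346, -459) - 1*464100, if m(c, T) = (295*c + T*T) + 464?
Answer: -355025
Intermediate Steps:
m(c, T) = 464 + T² + 295*c (m(c, T) = (295*c + T²) + 464 = (T² + 295*c) + 464 = 464 + T² + 295*c)
m(-346, -459) - 1*464100 = (464 + (-459)² + 295*(-346)) - 1*464100 = (464 + 210681 - 102070) - 464100 = 109075 - 464100 = -355025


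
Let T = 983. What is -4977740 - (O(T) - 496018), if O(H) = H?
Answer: -4482705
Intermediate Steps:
-4977740 - (O(T) - 496018) = -4977740 - (983 - 496018) = -4977740 - 1*(-495035) = -4977740 + 495035 = -4482705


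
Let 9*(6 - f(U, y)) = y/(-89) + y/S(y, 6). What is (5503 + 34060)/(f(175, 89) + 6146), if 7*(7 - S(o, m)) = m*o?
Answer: 172692495/26854588 ≈ 6.4306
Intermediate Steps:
S(o, m) = 7 - m*o/7
f(U, y) = 6 + y/801 - y/(9*(7 - 6*y/7)) (f(U, y) = 6 - (y/(-89) + y/(7 - ⅐*6*y))/9 = 6 - (y*(-1/89) + y/(7 - 6*y/7))/9 = 6 - (-y/89 + y/(7 - 6*y/7))/9 = 6 + (y/801 - y/(9*(7 - 6*y/7))) = 6 + y/801 - y/(9*(7 - 6*y/7)))
(5503 + 34060)/(f(175, 89) + 6146) = (5503 + 34060)/(2*(-117747 + 3*89² + 14705*89)/(801*(-49 + 6*89)) + 6146) = 39563/(2*(-117747 + 3*7921 + 1308745)/(801*(-49 + 534)) + 6146) = 39563/((2/801)*(-117747 + 23763 + 1308745)/485 + 6146) = 39563/((2/801)*(1/485)*1214761 + 6146) = 39563/(27298/4365 + 6146) = 39563/(26854588/4365) = 39563*(4365/26854588) = 172692495/26854588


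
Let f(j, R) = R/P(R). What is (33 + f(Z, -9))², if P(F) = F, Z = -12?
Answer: 1156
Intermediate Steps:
f(j, R) = 1 (f(j, R) = R/R = 1)
(33 + f(Z, -9))² = (33 + 1)² = 34² = 1156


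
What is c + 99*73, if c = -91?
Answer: 7136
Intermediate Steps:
c + 99*73 = -91 + 99*73 = -91 + 7227 = 7136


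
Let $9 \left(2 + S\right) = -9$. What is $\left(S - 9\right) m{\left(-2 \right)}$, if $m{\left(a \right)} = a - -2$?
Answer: $0$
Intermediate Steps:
$m{\left(a \right)} = 2 + a$ ($m{\left(a \right)} = a + 2 = 2 + a$)
$S = -3$ ($S = -2 + \frac{1}{9} \left(-9\right) = -2 - 1 = -3$)
$\left(S - 9\right) m{\left(-2 \right)} = \left(-3 - 9\right) \left(2 - 2\right) = \left(-12\right) 0 = 0$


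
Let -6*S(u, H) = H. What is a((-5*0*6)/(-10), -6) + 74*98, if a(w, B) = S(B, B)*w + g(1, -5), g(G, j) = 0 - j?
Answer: 7257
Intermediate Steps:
S(u, H) = -H/6
g(G, j) = -j
a(w, B) = 5 - B*w/6 (a(w, B) = (-B/6)*w - 1*(-5) = -B*w/6 + 5 = 5 - B*w/6)
a((-5*0*6)/(-10), -6) + 74*98 = (5 - ⅙*(-6)*(-5*0*6)/(-10)) + 74*98 = (5 - ⅙*(-6)*(0*6)*(-⅒)) + 7252 = (5 - ⅙*(-6)*0*(-⅒)) + 7252 = (5 - ⅙*(-6)*0) + 7252 = (5 + 0) + 7252 = 5 + 7252 = 7257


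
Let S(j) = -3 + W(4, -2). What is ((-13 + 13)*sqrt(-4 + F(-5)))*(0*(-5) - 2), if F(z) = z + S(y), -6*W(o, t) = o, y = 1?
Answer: 0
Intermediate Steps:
W(o, t) = -o/6
S(j) = -11/3 (S(j) = -3 - 1/6*4 = -3 - 2/3 = -11/3)
F(z) = -11/3 + z (F(z) = z - 11/3 = -11/3 + z)
((-13 + 13)*sqrt(-4 + F(-5)))*(0*(-5) - 2) = ((-13 + 13)*sqrt(-4 + (-11/3 - 5)))*(0*(-5) - 2) = (0*sqrt(-4 - 26/3))*(0 - 2) = (0*sqrt(-38/3))*(-2) = (0*(I*sqrt(114)/3))*(-2) = 0*(-2) = 0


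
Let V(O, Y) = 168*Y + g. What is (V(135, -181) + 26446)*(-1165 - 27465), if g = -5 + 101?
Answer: 110683580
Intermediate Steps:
g = 96
V(O, Y) = 96 + 168*Y (V(O, Y) = 168*Y + 96 = 96 + 168*Y)
(V(135, -181) + 26446)*(-1165 - 27465) = ((96 + 168*(-181)) + 26446)*(-1165 - 27465) = ((96 - 30408) + 26446)*(-28630) = (-30312 + 26446)*(-28630) = -3866*(-28630) = 110683580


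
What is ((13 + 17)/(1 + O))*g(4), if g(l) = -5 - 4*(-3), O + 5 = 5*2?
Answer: 35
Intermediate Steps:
O = 5 (O = -5 + 5*2 = -5 + 10 = 5)
g(l) = 7 (g(l) = -5 + 12 = 7)
((13 + 17)/(1 + O))*g(4) = ((13 + 17)/(1 + 5))*7 = (30/6)*7 = (30*(⅙))*7 = 5*7 = 35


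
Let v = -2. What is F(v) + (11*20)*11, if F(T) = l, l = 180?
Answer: 2600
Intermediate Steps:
F(T) = 180
F(v) + (11*20)*11 = 180 + (11*20)*11 = 180 + 220*11 = 180 + 2420 = 2600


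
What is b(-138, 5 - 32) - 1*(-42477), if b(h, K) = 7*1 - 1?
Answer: 42483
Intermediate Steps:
b(h, K) = 6 (b(h, K) = 7 - 1 = 6)
b(-138, 5 - 32) - 1*(-42477) = 6 - 1*(-42477) = 6 + 42477 = 42483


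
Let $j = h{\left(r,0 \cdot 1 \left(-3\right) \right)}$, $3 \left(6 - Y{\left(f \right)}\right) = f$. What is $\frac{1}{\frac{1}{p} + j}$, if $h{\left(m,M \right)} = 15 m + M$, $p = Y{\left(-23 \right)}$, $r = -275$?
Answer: $- \frac{41}{169122} \approx -0.00024243$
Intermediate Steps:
$Y{\left(f \right)} = 6 - \frac{f}{3}$
$p = \frac{41}{3}$ ($p = 6 - - \frac{23}{3} = 6 + \frac{23}{3} = \frac{41}{3} \approx 13.667$)
$h{\left(m,M \right)} = M + 15 m$
$j = -4125$ ($j = 0 \cdot 1 \left(-3\right) + 15 \left(-275\right) = 0 \left(-3\right) - 4125 = 0 - 4125 = -4125$)
$\frac{1}{\frac{1}{p} + j} = \frac{1}{\frac{1}{\frac{41}{3}} - 4125} = \frac{1}{\frac{3}{41} - 4125} = \frac{1}{- \frac{169122}{41}} = - \frac{41}{169122}$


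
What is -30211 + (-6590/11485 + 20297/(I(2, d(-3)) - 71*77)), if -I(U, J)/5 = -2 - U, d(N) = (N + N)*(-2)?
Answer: -378046552504/12511759 ≈ -30215.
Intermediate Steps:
d(N) = -4*N (d(N) = (2*N)*(-2) = -4*N)
I(U, J) = 10 + 5*U (I(U, J) = -5*(-2 - U) = 10 + 5*U)
-30211 + (-6590/11485 + 20297/(I(2, d(-3)) - 71*77)) = -30211 + (-6590/11485 + 20297/((10 + 5*2) - 71*77)) = -30211 + (-6590*1/11485 + 20297/((10 + 10) - 5467)) = -30211 + (-1318/2297 + 20297/(20 - 5467)) = -30211 + (-1318/2297 + 20297/(-5447)) = -30211 + (-1318/2297 + 20297*(-1/5447)) = -30211 + (-1318/2297 - 20297/5447) = -30211 - 53801355/12511759 = -378046552504/12511759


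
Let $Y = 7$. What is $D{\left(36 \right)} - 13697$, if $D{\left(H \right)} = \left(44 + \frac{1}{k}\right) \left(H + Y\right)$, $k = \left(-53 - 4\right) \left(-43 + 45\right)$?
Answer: $- \frac{1345813}{114} \approx -11805.0$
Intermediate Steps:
$k = -114$ ($k = \left(-57\right) 2 = -114$)
$D{\left(H \right)} = \frac{35105}{114} + \frac{5015 H}{114}$ ($D{\left(H \right)} = \left(44 + \frac{1}{-114}\right) \left(H + 7\right) = \left(44 - \frac{1}{114}\right) \left(7 + H\right) = \frac{5015 \left(7 + H\right)}{114} = \frac{35105}{114} + \frac{5015 H}{114}$)
$D{\left(36 \right)} - 13697 = \left(\frac{35105}{114} + \frac{5015}{114} \cdot 36\right) - 13697 = \left(\frac{35105}{114} + \frac{30090}{19}\right) - 13697 = \frac{215645}{114} - 13697 = - \frac{1345813}{114}$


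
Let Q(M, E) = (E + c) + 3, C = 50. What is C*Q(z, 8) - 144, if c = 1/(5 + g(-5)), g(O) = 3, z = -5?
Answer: 1649/4 ≈ 412.25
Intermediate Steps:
c = ⅛ (c = 1/(5 + 3) = 1/8 = ⅛ ≈ 0.12500)
Q(M, E) = 25/8 + E (Q(M, E) = (E + ⅛) + 3 = (⅛ + E) + 3 = 25/8 + E)
C*Q(z, 8) - 144 = 50*(25/8 + 8) - 144 = 50*(89/8) - 144 = 2225/4 - 144 = 1649/4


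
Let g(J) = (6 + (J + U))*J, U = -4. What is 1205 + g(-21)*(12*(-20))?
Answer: -94555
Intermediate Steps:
g(J) = J*(2 + J) (g(J) = (6 + (J - 4))*J = (6 + (-4 + J))*J = (2 + J)*J = J*(2 + J))
1205 + g(-21)*(12*(-20)) = 1205 + (-21*(2 - 21))*(12*(-20)) = 1205 - 21*(-19)*(-240) = 1205 + 399*(-240) = 1205 - 95760 = -94555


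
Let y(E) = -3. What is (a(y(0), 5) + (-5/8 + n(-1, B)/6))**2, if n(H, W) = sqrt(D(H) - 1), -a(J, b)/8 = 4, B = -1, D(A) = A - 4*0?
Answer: 613057/576 - 87*I*sqrt(2)/8 ≈ 1064.3 - 15.38*I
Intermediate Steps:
D(A) = A (D(A) = A + 0 = A)
a(J, b) = -32 (a(J, b) = -8*4 = -32)
n(H, W) = sqrt(-1 + H) (n(H, W) = sqrt(H - 1) = sqrt(-1 + H))
(a(y(0), 5) + (-5/8 + n(-1, B)/6))**2 = (-32 + (-5/8 + sqrt(-1 - 1)/6))**2 = (-32 + (-5*1/8 + sqrt(-2)*(1/6)))**2 = (-32 + (-5/8 + (I*sqrt(2))*(1/6)))**2 = (-32 + (-5/8 + I*sqrt(2)/6))**2 = (-261/8 + I*sqrt(2)/6)**2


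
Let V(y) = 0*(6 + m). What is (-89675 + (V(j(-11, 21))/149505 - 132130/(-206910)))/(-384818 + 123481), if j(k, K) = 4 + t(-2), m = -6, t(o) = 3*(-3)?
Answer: 1855452212/5407323867 ≈ 0.34314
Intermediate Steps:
t(o) = -9
j(k, K) = -5 (j(k, K) = 4 - 9 = -5)
V(y) = 0 (V(y) = 0*(6 - 6) = 0*0 = 0)
(-89675 + (V(j(-11, 21))/149505 - 132130/(-206910)))/(-384818 + 123481) = (-89675 + (0/149505 - 132130/(-206910)))/(-384818 + 123481) = (-89675 + (0*(1/149505) - 132130*(-1/206910)))/(-261337) = (-89675 + (0 + 13213/20691))*(-1/261337) = (-89675 + 13213/20691)*(-1/261337) = -1855452212/20691*(-1/261337) = 1855452212/5407323867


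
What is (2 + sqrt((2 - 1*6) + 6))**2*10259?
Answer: 61554 + 41036*sqrt(2) ≈ 1.1959e+5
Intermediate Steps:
(2 + sqrt((2 - 1*6) + 6))**2*10259 = (2 + sqrt((2 - 6) + 6))**2*10259 = (2 + sqrt(-4 + 6))**2*10259 = (2 + sqrt(2))**2*10259 = 10259*(2 + sqrt(2))**2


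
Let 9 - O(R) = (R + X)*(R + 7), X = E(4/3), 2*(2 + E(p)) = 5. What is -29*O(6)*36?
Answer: 78822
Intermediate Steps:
E(p) = ½ (E(p) = -2 + (½)*5 = -2 + 5/2 = ½)
X = ½ ≈ 0.50000
O(R) = 9 - (½ + R)*(7 + R) (O(R) = 9 - (R + ½)*(R + 7) = 9 - (½ + R)*(7 + R))
-29*O(6)*36 = -29*(11/2 - 1*6² - 15/2*6)*36 = -29*(11/2 - 1*36 - 45)*36 = -29*(11/2 - 36 - 45)*36 = -29*(-151/2)*36 = (4379/2)*36 = 78822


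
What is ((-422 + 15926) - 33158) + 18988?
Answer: 1334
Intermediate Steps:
((-422 + 15926) - 33158) + 18988 = (15504 - 33158) + 18988 = -17654 + 18988 = 1334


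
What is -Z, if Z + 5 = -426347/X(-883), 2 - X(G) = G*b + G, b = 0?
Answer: 430772/885 ≈ 486.75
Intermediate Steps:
X(G) = 2 - G (X(G) = 2 - (G*0 + G) = 2 - (0 + G) = 2 - G)
Z = -430772/885 (Z = -5 - 426347/(2 - 1*(-883)) = -5 - 426347/(2 + 883) = -5 - 426347/885 = -430772/885 ≈ -486.75)
-Z = -1*(-430772/885) = 430772/885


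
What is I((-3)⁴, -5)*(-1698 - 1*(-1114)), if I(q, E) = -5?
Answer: 2920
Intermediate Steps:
I((-3)⁴, -5)*(-1698 - 1*(-1114)) = -5*(-1698 - 1*(-1114)) = -5*(-1698 + 1114) = -5*(-584) = 2920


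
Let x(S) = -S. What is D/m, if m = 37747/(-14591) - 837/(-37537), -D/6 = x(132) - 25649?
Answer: -42360944170881/702348236 ≈ -60313.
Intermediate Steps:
D = 154686 (D = -6*(-1*132 - 25649) = -6*(-132 - 25649) = -6*(-25781) = 154686)
m = -1404696472/547702367 (m = 37747*(-1/14591) - 837*(-1/37537) = -37747/14591 + 837/37537 = -1404696472/547702367 ≈ -2.5647)
D/m = 154686/(-1404696472/547702367) = 154686*(-547702367/1404696472) = -42360944170881/702348236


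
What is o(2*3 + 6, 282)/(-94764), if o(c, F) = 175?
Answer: -175/94764 ≈ -0.0018467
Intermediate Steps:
o(2*3 + 6, 282)/(-94764) = 175/(-94764) = 175*(-1/94764) = -175/94764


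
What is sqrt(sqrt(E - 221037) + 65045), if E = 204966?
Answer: sqrt(65045 + I*sqrt(16071)) ≈ 255.04 + 0.249*I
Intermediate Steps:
sqrt(sqrt(E - 221037) + 65045) = sqrt(sqrt(204966 - 221037) + 65045) = sqrt(sqrt(-16071) + 65045) = sqrt(I*sqrt(16071) + 65045) = sqrt(65045 + I*sqrt(16071))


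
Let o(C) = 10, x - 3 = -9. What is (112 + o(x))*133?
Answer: 16226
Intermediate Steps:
x = -6 (x = 3 - 9 = -6)
(112 + o(x))*133 = (112 + 10)*133 = 122*133 = 16226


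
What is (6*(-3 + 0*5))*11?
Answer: -198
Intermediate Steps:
(6*(-3 + 0*5))*11 = (6*(-3 + 0))*11 = (6*(-3))*11 = -18*11 = -198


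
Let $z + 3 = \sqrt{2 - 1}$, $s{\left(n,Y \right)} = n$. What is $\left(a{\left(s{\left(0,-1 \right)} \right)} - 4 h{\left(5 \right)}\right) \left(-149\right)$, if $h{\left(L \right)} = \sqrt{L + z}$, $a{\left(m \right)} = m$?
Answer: $596 \sqrt{3} \approx 1032.3$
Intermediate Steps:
$z = -2$ ($z = -3 + \sqrt{2 - 1} = -3 + \sqrt{1} = -3 + 1 = -2$)
$h{\left(L \right)} = \sqrt{-2 + L}$ ($h{\left(L \right)} = \sqrt{L - 2} = \sqrt{-2 + L}$)
$\left(a{\left(s{\left(0,-1 \right)} \right)} - 4 h{\left(5 \right)}\right) \left(-149\right) = \left(0 - 4 \sqrt{-2 + 5}\right) \left(-149\right) = \left(0 - 4 \sqrt{3}\right) \left(-149\right) = - 4 \sqrt{3} \left(-149\right) = 596 \sqrt{3}$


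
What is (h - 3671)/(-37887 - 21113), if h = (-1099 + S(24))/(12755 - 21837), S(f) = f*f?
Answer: 33339499/535838000 ≈ 0.062219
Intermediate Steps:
S(f) = f**2
h = 523/9082 (h = (-1099 + 24**2)/(12755 - 21837) = (-1099 + 576)/(-9082) = -523*(-1/9082) = 523/9082 ≈ 0.057586)
(h - 3671)/(-37887 - 21113) = (523/9082 - 3671)/(-37887 - 21113) = -33339499/9082/(-59000) = -33339499/9082*(-1/59000) = 33339499/535838000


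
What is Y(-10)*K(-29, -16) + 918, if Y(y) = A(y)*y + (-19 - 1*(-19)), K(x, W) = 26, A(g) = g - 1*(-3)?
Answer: 2738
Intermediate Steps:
A(g) = 3 + g (A(g) = g + 3 = 3 + g)
Y(y) = y*(3 + y) (Y(y) = (3 + y)*y + (-19 - 1*(-19)) = y*(3 + y) + (-19 + 19) = y*(3 + y) + 0 = y*(3 + y))
Y(-10)*K(-29, -16) + 918 = -10*(3 - 10)*26 + 918 = -10*(-7)*26 + 918 = 70*26 + 918 = 1820 + 918 = 2738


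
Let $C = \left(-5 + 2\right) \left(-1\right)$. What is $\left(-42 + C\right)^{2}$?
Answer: $1521$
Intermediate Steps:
$C = 3$ ($C = \left(-3\right) \left(-1\right) = 3$)
$\left(-42 + C\right)^{2} = \left(-42 + 3\right)^{2} = \left(-39\right)^{2} = 1521$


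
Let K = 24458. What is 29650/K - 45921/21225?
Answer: -82302428/86520175 ≈ -0.95125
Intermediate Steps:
29650/K - 45921/21225 = 29650/24458 - 45921/21225 = 29650*(1/24458) - 45921*1/21225 = 14825/12229 - 15307/7075 = -82302428/86520175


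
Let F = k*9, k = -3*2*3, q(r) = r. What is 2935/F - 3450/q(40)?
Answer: -33815/324 ≈ -104.37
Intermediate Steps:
k = -18 (k = -3*2*3 = -6*3 = -18)
F = -162 (F = -18*9 = -162)
2935/F - 3450/q(40) = 2935/(-162) - 3450/40 = 2935*(-1/162) - 3450*1/40 = -2935/162 - 345/4 = -33815/324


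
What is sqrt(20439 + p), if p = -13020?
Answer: sqrt(7419) ≈ 86.134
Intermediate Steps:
sqrt(20439 + p) = sqrt(20439 - 13020) = sqrt(7419)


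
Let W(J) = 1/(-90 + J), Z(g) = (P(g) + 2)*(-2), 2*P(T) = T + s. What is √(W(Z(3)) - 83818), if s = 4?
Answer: I*√855027519/101 ≈ 289.51*I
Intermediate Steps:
P(T) = 2 + T/2 (P(T) = (T + 4)/2 = (4 + T)/2 = 2 + T/2)
Z(g) = -8 - g (Z(g) = ((2 + g/2) + 2)*(-2) = (4 + g/2)*(-2) = -8 - g)
√(W(Z(3)) - 83818) = √(1/(-90 + (-8 - 1*3)) - 83818) = √(1/(-90 + (-8 - 3)) - 83818) = √(1/(-90 - 11) - 83818) = √(1/(-101) - 83818) = √(-1/101 - 83818) = √(-8465619/101) = I*√855027519/101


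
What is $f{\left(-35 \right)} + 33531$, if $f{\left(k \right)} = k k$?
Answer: $34756$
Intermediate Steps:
$f{\left(k \right)} = k^{2}$
$f{\left(-35 \right)} + 33531 = \left(-35\right)^{2} + 33531 = 1225 + 33531 = 34756$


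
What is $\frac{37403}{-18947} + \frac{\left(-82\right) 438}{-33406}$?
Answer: $- \frac{284492083}{316471741} \approx -0.89895$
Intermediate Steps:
$\frac{37403}{-18947} + \frac{\left(-82\right) 438}{-33406} = 37403 \left(- \frac{1}{18947}\right) - - \frac{17958}{16703} = - \frac{37403}{18947} + \frac{17958}{16703} = - \frac{284492083}{316471741}$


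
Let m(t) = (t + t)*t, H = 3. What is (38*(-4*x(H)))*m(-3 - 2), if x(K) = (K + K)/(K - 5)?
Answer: 22800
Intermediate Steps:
m(t) = 2*t² (m(t) = (2*t)*t = 2*t²)
x(K) = 2*K/(-5 + K) (x(K) = (2*K)/(-5 + K) = 2*K/(-5 + K))
(38*(-4*x(H)))*m(-3 - 2) = (38*(-8*3/(-5 + 3)))*(2*(-3 - 2)²) = (38*(-8*3/(-2)))*(2*(-5)²) = (38*(-8*3*(-1)/2))*(2*25) = (38*(-4*(-3)))*50 = (38*12)*50 = 456*50 = 22800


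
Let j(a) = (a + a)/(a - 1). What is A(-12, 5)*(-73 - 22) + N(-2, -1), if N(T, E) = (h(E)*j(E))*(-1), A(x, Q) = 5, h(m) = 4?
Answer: -479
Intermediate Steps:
j(a) = 2*a/(-1 + a) (j(a) = (2*a)/(-1 + a) = 2*a/(-1 + a))
N(T, E) = -8*E/(-1 + E) (N(T, E) = (4*(2*E/(-1 + E)))*(-1) = (8*E/(-1 + E))*(-1) = -8*E/(-1 + E))
A(-12, 5)*(-73 - 22) + N(-2, -1) = 5*(-73 - 22) - 8*(-1)/(-1 - 1) = 5*(-95) - 8*(-1)/(-2) = -475 - 8*(-1)*(-½) = -475 - 4 = -479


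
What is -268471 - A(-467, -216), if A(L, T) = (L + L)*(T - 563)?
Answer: -996057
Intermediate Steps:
A(L, T) = 2*L*(-563 + T) (A(L, T) = (2*L)*(-563 + T) = 2*L*(-563 + T))
-268471 - A(-467, -216) = -268471 - 2*(-467)*(-563 - 216) = -268471 - 2*(-467)*(-779) = -268471 - 1*727586 = -268471 - 727586 = -996057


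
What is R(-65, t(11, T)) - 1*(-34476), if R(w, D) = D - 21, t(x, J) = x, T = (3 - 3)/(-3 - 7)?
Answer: 34466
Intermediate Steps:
T = 0 (T = 0/(-10) = 0*(-⅒) = 0)
R(w, D) = -21 + D
R(-65, t(11, T)) - 1*(-34476) = (-21 + 11) - 1*(-34476) = -10 + 34476 = 34466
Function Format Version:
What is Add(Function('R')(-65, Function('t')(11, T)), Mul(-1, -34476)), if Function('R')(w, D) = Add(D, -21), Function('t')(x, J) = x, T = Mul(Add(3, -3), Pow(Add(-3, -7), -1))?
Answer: 34466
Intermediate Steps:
T = 0 (T = Mul(0, Pow(-10, -1)) = Mul(0, Rational(-1, 10)) = 0)
Function('R')(w, D) = Add(-21, D)
Add(Function('R')(-65, Function('t')(11, T)), Mul(-1, -34476)) = Add(Add(-21, 11), Mul(-1, -34476)) = Add(-10, 34476) = 34466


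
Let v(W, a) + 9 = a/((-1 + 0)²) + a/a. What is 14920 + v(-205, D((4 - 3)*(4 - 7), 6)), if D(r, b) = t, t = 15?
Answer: 14927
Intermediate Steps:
D(r, b) = 15
v(W, a) = -8 + a (v(W, a) = -9 + (a/((-1 + 0)²) + a/a) = -9 + (a/((-1)²) + 1) = -9 + (a/1 + 1) = -9 + (a*1 + 1) = -9 + (a + 1) = -9 + (1 + a) = -8 + a)
14920 + v(-205, D((4 - 3)*(4 - 7), 6)) = 14920 + (-8 + 15) = 14920 + 7 = 14927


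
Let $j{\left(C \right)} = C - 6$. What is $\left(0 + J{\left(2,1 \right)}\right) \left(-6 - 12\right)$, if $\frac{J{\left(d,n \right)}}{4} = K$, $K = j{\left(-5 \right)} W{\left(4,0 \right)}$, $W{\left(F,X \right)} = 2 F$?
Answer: $6336$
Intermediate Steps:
$j{\left(C \right)} = -6 + C$ ($j{\left(C \right)} = C - 6 = -6 + C$)
$K = -88$ ($K = \left(-6 - 5\right) 2 \cdot 4 = \left(-11\right) 8 = -88$)
$J{\left(d,n \right)} = -352$ ($J{\left(d,n \right)} = 4 \left(-88\right) = -352$)
$\left(0 + J{\left(2,1 \right)}\right) \left(-6 - 12\right) = \left(0 - 352\right) \left(-6 - 12\right) = \left(-352\right) \left(-18\right) = 6336$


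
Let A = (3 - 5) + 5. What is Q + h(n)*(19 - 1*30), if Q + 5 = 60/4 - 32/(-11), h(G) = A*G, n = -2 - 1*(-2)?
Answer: 142/11 ≈ 12.909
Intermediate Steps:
n = 0 (n = -2 + 2 = 0)
A = 3 (A = -2 + 5 = 3)
h(G) = 3*G
Q = 142/11 (Q = -5 + (60/4 - 32/(-11)) = -5 + (60*(1/4) - 32*(-1/11)) = -5 + (15 + 32/11) = -5 + 197/11 = 142/11 ≈ 12.909)
Q + h(n)*(19 - 1*30) = 142/11 + (3*0)*(19 - 1*30) = 142/11 + 0*(19 - 30) = 142/11 + 0*(-11) = 142/11 + 0 = 142/11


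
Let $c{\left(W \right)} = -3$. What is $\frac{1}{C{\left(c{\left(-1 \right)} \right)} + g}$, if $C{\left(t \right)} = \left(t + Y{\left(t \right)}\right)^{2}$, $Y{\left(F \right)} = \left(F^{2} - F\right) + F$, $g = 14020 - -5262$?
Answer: $\frac{1}{19318} \approx 5.1765 \cdot 10^{-5}$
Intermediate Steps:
$g = 19282$ ($g = 14020 + 5262 = 19282$)
$Y{\left(F \right)} = F^{2}$
$C{\left(t \right)} = \left(t + t^{2}\right)^{2}$
$\frac{1}{C{\left(c{\left(-1 \right)} \right)} + g} = \frac{1}{\left(-3\right)^{2} \left(1 - 3\right)^{2} + 19282} = \frac{1}{9 \left(-2\right)^{2} + 19282} = \frac{1}{9 \cdot 4 + 19282} = \frac{1}{36 + 19282} = \frac{1}{19318}$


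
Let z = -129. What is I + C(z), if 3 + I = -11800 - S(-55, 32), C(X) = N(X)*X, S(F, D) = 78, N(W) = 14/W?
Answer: -11867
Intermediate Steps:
C(X) = 14 (C(X) = (14/X)*X = 14)
I = -11881 (I = -3 + (-11800 - 1*78) = -3 + (-11800 - 78) = -3 - 11878 = -11881)
I + C(z) = -11881 + 14 = -11867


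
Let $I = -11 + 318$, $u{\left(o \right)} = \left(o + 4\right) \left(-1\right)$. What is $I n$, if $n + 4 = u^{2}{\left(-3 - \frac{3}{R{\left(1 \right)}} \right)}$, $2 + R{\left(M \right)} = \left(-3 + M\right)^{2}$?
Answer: $- \frac{4605}{4} \approx -1151.3$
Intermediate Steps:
$R{\left(M \right)} = -2 + \left(-3 + M\right)^{2}$
$u{\left(o \right)} = -4 - o$ ($u{\left(o \right)} = \left(4 + o\right) \left(-1\right) = -4 - o$)
$I = 307$
$n = - \frac{15}{4}$ ($n = -4 + \left(-4 - \left(-3 - \frac{3}{-2 + \left(-3 + 1\right)^{2}}\right)\right)^{2} = -4 + \left(-4 - \left(-3 - \frac{3}{-2 + \left(-2\right)^{2}}\right)\right)^{2} = -4 + \left(-4 - \left(-3 - \frac{3}{-2 + 4}\right)\right)^{2} = -4 + \left(-4 - \left(-3 - \frac{3}{2}\right)\right)^{2} = -4 + \left(-4 - - \frac{9}{2}\right)^{2} = -4 + \left(-4 + \frac{9}{2}\right)^{2} = -4 + \left(\frac{1}{2}\right)^{2} = -4 + \frac{1}{4} = - \frac{15}{4} \approx -3.75$)
$I n = 307 \left(- \frac{15}{4}\right) = - \frac{4605}{4}$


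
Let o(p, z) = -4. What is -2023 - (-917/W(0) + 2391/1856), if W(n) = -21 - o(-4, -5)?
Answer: -65572295/31552 ≈ -2078.2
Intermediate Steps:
W(n) = -17 (W(n) = -21 - 1*(-4) = -21 + 4 = -17)
-2023 - (-917/W(0) + 2391/1856) = -2023 - (-917/(-17) + 2391/1856) = -2023 - (-917*(-1/17) + 2391*(1/1856)) = -2023 - (917/17 + 2391/1856) = -2023 - 1*1742599/31552 = -2023 - 1742599/31552 = -65572295/31552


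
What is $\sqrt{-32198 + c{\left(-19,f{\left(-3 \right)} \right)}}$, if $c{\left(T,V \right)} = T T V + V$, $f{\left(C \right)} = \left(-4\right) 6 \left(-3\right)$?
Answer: $i \sqrt{6134} \approx 78.32 i$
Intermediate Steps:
$f{\left(C \right)} = 72$ ($f{\left(C \right)} = \left(-24\right) \left(-3\right) = 72$)
$c{\left(T,V \right)} = V + V T^{2}$ ($c{\left(T,V \right)} = T^{2} V + V = V T^{2} + V = V + V T^{2}$)
$\sqrt{-32198 + c{\left(-19,f{\left(-3 \right)} \right)}} = \sqrt{-32198 + 72 \left(1 + \left(-19\right)^{2}\right)} = \sqrt{-32198 + 72 \left(1 + 361\right)} = \sqrt{-32198 + 72 \cdot 362} = \sqrt{-32198 + 26064} = \sqrt{-6134} = i \sqrt{6134}$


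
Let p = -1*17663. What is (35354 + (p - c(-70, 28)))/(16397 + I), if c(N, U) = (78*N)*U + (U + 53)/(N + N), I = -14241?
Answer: 2170911/27440 ≈ 79.115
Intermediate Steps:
p = -17663
c(N, U) = (53 + U)/(2*N) + 78*N*U (c(N, U) = 78*N*U + (53 + U)/((2*N)) = 78*N*U + (53 + U)*(1/(2*N)) = 78*N*U + (53 + U)/(2*N) = (53 + U)/(2*N) + 78*N*U)
(35354 + (p - c(-70, 28)))/(16397 + I) = (35354 + (-17663 - (53 + 28 + 156*28*(-70)²)/(2*(-70))))/(16397 - 14241) = (35354 + (-17663 - (-1)*(53 + 28 + 156*28*4900)/(2*70)))/2156 = (35354 + (-17663 - (-1)*(53 + 28 + 21403200)/(2*70)))*(1/2156) = (35354 + (-17663 - (-1)*21403281/(2*70)))*(1/2156) = (35354 + (-17663 - 1*(-21403281/140)))*(1/2156) = (35354 + (-17663 + 21403281/140))*(1/2156) = (35354 + 18930461/140)*(1/2156) = (23880021/140)*(1/2156) = 2170911/27440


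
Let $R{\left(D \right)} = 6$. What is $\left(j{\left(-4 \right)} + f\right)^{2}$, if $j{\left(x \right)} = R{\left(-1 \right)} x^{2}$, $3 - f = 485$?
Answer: $148996$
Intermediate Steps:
$f = -482$ ($f = 3 - 485 = -482$)
$j{\left(x \right)} = 6 x^{2}$
$\left(j{\left(-4 \right)} + f\right)^{2} = \left(6 \left(-4\right)^{2} - 482\right)^{2} = \left(6 \cdot 16 - 482\right)^{2} = \left(96 - 482\right)^{2} = \left(-386\right)^{2} = 148996$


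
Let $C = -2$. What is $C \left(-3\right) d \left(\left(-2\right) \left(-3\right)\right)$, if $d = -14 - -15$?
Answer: $36$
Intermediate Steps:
$d = 1$ ($d = -14 + 15 = 1$)
$C \left(-3\right) d \left(\left(-2\right) \left(-3\right)\right) = \left(-2\right) \left(-3\right) 1 \left(\left(-2\right) \left(-3\right)\right) = 6 \cdot 1 \cdot 6 = 6 \cdot 6 = 36$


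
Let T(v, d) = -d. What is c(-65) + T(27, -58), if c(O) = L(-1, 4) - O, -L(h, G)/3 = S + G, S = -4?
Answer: 123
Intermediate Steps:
L(h, G) = 12 - 3*G (L(h, G) = -3*(-4 + G) = 12 - 3*G)
c(O) = -O (c(O) = (12 - 3*4) - O = (12 - 12) - O = 0 - O = -O)
c(-65) + T(27, -58) = -1*(-65) - 1*(-58) = 65 + 58 = 123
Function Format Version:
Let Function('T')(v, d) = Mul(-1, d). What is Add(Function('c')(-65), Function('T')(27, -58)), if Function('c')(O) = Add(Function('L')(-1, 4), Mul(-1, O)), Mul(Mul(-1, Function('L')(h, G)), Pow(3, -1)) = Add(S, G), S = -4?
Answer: 123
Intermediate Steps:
Function('L')(h, G) = Add(12, Mul(-3, G)) (Function('L')(h, G) = Mul(-3, Add(-4, G)) = Add(12, Mul(-3, G)))
Function('c')(O) = Mul(-1, O) (Function('c')(O) = Add(Add(12, Mul(-3, 4)), Mul(-1, O)) = Add(Add(12, -12), Mul(-1, O)) = Add(0, Mul(-1, O)) = Mul(-1, O))
Add(Function('c')(-65), Function('T')(27, -58)) = Add(Mul(-1, -65), Mul(-1, -58)) = Add(65, 58) = 123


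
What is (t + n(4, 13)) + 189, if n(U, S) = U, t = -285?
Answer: -92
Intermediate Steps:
(t + n(4, 13)) + 189 = (-285 + 4) + 189 = -281 + 189 = -92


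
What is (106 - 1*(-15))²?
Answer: 14641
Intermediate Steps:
(106 - 1*(-15))² = (106 + 15)² = 121² = 14641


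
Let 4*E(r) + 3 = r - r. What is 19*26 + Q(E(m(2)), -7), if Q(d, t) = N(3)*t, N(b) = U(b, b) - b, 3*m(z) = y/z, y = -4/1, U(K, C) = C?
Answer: 494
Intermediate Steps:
y = -4 (y = -4*1 = -4)
m(z) = -4/(3*z) (m(z) = (-4/z)/3 = -4/(3*z))
N(b) = 0 (N(b) = b - b = 0)
E(r) = -¾ (E(r) = -¾ + (r - r)/4 = -¾ + (¼)*0 = -¾ + 0 = -¾)
Q(d, t) = 0 (Q(d, t) = 0*t = 0)
19*26 + Q(E(m(2)), -7) = 19*26 + 0 = 494 + 0 = 494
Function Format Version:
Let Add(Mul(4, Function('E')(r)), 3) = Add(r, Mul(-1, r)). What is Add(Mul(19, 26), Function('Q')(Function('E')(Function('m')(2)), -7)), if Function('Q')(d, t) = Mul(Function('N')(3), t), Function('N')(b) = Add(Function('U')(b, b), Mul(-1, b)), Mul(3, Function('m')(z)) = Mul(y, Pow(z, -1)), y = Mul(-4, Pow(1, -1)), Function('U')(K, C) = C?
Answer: 494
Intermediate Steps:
y = -4 (y = Mul(-4, 1) = -4)
Function('m')(z) = Mul(Rational(-4, 3), Pow(z, -1)) (Function('m')(z) = Mul(Rational(1, 3), Mul(-4, Pow(z, -1))) = Mul(Rational(-4, 3), Pow(z, -1)))
Function('N')(b) = 0 (Function('N')(b) = Add(b, Mul(-1, b)) = 0)
Function('E')(r) = Rational(-3, 4) (Function('E')(r) = Add(Rational(-3, 4), Mul(Rational(1, 4), Add(r, Mul(-1, r)))) = Add(Rational(-3, 4), Mul(Rational(1, 4), 0)) = Add(Rational(-3, 4), 0) = Rational(-3, 4))
Function('Q')(d, t) = 0 (Function('Q')(d, t) = Mul(0, t) = 0)
Add(Mul(19, 26), Function('Q')(Function('E')(Function('m')(2)), -7)) = Add(Mul(19, 26), 0) = Add(494, 0) = 494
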